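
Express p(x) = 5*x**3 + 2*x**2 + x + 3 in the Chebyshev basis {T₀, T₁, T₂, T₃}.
(4)T₀ + (19/4)T₁ + T₂ + (5/4)T₃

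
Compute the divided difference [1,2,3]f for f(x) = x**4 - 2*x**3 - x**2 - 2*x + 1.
12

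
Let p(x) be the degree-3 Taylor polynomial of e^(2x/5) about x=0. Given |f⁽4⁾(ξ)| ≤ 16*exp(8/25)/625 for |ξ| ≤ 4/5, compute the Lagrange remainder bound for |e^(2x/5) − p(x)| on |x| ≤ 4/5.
512*exp(8/25)/1171875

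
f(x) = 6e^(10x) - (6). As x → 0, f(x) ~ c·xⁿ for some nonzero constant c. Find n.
1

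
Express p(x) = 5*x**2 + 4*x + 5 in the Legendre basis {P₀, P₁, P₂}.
(20/3)P₀ + (4)P₁ + (10/3)P₂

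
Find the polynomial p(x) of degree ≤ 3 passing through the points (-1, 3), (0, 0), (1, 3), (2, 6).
-x**3 + 3*x**2 + x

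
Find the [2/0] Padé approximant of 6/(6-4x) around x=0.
4*x**2/9 + 2*x/3 + 1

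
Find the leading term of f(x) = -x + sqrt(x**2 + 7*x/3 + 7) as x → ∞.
7/6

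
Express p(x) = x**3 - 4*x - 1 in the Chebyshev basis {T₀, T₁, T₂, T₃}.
-T₀ + (-13/4)T₁ + (1/4)T₃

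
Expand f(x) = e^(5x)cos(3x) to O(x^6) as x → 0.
1 + 5*x + 8*x**2 - 5*x**3/3 - 161*x**4/6 - 305*x**5/6 + O(x**6)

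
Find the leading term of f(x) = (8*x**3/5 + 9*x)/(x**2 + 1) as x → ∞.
8*x/5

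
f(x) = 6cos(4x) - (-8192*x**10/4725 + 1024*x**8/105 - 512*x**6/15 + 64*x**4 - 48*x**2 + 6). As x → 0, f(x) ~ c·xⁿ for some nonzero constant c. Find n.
12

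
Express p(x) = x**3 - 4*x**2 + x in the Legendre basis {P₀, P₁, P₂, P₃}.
(-4/3)P₀ + (8/5)P₁ + (-8/3)P₂ + (2/5)P₃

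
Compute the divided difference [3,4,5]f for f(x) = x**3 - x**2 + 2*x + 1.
11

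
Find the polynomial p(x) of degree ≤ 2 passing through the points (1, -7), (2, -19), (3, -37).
-3*x**2 - 3*x - 1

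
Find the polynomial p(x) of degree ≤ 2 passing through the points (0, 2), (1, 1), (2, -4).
-2*x**2 + x + 2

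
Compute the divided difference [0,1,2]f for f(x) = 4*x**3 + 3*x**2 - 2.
15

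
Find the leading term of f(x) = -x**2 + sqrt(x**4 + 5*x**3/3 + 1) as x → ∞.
5*x/6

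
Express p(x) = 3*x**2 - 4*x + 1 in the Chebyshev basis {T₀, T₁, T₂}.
(5/2)T₀ + (-4)T₁ + (3/2)T₂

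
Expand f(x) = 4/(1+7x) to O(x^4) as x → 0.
4 - 28*x + 196*x**2 - 1372*x**3 + O(x**4)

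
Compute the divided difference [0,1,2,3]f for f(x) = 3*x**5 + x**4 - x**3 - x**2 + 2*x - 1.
80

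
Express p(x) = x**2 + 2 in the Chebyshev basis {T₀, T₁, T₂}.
(5/2)T₀ + (1/2)T₂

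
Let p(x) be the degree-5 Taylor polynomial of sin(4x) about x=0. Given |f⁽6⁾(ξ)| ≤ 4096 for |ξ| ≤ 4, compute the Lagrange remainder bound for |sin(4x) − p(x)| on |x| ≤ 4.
1048576/45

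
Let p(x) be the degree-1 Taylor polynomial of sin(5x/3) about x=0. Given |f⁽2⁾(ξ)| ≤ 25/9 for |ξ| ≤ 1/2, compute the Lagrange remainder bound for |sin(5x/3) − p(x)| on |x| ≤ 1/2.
25/72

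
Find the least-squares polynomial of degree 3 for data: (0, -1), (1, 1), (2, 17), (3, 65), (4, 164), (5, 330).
-17/18 + (467/756)x + (-451/252)x² + (161/54)x³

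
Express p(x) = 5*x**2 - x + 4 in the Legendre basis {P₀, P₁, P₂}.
(17/3)P₀ - P₁ + (10/3)P₂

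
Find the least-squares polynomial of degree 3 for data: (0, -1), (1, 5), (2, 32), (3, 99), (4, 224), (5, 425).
-121/126 + (925/756)x + (197/126)x² + (329/108)x³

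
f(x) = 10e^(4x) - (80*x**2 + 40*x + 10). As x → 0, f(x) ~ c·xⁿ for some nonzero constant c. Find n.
3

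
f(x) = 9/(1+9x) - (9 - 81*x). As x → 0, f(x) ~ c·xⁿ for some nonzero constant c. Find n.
2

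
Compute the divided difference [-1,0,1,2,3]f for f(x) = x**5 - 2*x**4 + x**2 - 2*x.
3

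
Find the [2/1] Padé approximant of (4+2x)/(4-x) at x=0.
(x/2 + 1)/(1 - x/4)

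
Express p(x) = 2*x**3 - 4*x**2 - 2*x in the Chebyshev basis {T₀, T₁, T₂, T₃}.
(-2)T₀ + (-1/2)T₁ + (-2)T₂ + (1/2)T₃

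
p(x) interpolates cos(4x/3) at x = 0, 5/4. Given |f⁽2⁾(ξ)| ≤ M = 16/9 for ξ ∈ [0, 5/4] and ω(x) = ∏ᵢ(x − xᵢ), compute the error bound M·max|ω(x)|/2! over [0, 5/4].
25/72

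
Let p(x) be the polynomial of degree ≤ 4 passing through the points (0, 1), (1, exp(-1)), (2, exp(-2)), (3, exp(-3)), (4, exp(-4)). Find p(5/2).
(-20*exp(3) - 5 + 60*e + 3*exp(4) + 90*exp(2))*exp(-4)/128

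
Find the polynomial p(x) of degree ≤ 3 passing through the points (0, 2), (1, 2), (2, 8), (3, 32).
2*x**3 - 3*x**2 + x + 2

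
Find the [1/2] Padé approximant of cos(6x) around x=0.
1/(18*x**2 + 1)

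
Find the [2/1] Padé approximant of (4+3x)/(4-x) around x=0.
(3*x/4 + 1)/(1 - x/4)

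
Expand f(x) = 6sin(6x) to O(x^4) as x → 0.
36*x - 216*x**3 + O(x**4)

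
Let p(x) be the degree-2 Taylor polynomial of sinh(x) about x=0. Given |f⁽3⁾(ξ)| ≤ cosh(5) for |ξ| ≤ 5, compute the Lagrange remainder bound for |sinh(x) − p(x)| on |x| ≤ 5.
125*cosh(5)/6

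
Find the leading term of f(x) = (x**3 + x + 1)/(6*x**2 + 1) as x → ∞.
x/6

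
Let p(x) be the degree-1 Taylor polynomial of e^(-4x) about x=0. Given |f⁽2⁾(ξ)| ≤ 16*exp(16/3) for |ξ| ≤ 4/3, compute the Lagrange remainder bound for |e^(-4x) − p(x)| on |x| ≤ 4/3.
128*exp(16/3)/9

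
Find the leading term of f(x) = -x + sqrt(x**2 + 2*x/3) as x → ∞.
1/3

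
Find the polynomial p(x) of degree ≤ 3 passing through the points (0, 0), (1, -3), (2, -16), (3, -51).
-2*x**3 + x**2 - 2*x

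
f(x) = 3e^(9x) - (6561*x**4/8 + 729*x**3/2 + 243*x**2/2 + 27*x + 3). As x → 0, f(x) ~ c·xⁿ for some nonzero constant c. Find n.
5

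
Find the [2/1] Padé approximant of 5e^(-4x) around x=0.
(40*x**2/3 - 40*x/3 + 5)/(4*x/3 + 1)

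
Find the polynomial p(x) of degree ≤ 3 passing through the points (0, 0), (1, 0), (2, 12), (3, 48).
2*x**3 - 2*x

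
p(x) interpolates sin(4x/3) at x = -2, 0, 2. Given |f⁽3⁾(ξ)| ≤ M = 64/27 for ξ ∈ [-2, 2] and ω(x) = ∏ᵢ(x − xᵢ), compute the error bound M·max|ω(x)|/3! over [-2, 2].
512*sqrt(3)/729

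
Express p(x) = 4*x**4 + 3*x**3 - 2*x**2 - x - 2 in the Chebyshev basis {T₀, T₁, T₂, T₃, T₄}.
(-3/2)T₀ + (5/4)T₁ + T₂ + (3/4)T₃ + (1/2)T₄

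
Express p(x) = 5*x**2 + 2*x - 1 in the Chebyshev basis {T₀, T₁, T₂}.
(3/2)T₀ + (2)T₁ + (5/2)T₂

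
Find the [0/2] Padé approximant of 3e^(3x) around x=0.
3/(9*x**2/2 - 3*x + 1)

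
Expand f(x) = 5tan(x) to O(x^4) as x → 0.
5*x + 5*x**3/3 + O(x**4)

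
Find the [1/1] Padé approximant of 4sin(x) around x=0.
4*x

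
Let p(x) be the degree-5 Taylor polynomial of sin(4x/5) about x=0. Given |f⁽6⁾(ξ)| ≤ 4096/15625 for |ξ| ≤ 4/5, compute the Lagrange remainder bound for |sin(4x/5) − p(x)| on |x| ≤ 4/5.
1048576/10986328125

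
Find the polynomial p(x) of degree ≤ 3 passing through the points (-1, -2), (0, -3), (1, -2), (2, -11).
-2*x**3 + x**2 + 2*x - 3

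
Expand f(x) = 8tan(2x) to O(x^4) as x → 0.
16*x + 64*x**3/3 + O(x**4)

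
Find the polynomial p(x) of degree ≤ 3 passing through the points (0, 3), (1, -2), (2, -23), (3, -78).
-3*x**3 + x**2 - 3*x + 3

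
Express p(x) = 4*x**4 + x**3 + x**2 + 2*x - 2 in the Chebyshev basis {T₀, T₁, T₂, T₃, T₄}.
(11/4)T₁ + (5/2)T₂ + (1/4)T₃ + (1/2)T₄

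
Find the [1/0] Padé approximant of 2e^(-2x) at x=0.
2 - 4*x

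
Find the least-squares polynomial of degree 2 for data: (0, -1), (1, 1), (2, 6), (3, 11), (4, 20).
-1 + (6/5)x + x²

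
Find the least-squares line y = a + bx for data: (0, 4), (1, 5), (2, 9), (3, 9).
a = 39/10, b = 19/10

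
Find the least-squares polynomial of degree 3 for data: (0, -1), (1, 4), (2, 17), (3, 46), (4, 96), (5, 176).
-127/126 + (2389/756)x + (83/126)x² + (125/108)x³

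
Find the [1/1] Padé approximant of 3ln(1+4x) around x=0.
12*x/(2*x + 1)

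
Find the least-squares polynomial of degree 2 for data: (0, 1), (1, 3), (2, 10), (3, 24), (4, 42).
34/35 + (-59/70)x + (39/14)x²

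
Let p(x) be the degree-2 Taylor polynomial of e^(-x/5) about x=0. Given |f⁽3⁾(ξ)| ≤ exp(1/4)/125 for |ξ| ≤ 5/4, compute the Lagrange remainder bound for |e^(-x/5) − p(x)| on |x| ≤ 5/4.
exp(1/4)/384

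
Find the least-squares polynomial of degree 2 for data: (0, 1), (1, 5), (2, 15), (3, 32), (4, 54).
33/35 + (71/70)x + (43/14)x²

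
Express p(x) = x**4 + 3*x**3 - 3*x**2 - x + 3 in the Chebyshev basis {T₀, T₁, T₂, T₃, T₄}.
(15/8)T₀ + (5/4)T₁ - T₂ + (3/4)T₃ + (1/8)T₄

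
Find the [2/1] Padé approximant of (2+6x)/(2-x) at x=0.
(3*x + 1)/(1 - x/2)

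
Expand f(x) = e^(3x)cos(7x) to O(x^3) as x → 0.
1 + 3*x - 20*x**2 + O(x**3)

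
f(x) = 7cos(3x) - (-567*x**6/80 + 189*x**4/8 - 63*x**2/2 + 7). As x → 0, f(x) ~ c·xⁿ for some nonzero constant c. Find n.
8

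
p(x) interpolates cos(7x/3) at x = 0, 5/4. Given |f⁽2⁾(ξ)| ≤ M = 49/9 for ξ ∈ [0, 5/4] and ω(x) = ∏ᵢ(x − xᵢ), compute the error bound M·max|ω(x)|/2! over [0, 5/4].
1225/1152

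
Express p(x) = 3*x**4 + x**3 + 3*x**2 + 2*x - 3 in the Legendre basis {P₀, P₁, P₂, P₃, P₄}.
(-7/5)P₀ + (13/5)P₁ + (26/7)P₂ + (2/5)P₃ + (24/35)P₄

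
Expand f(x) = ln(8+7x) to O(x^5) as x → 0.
log(8) + 7*x/8 - 49*x**2/128 + 343*x**3/1536 - 2401*x**4/16384 + O(x**5)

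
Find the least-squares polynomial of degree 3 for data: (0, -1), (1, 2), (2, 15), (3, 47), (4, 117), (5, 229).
-58/63 + (404/189)x + (-319/252)x² + (217/108)x³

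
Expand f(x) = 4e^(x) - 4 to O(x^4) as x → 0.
4*x + 2*x**2 + 2*x**3/3 + O(x**4)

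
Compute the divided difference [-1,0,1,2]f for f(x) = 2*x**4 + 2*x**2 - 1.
4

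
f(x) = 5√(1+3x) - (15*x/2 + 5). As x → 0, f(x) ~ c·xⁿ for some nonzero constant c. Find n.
2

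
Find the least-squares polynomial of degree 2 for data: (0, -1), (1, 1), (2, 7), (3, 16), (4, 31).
-6/7 + (-27/70)x + (29/14)x²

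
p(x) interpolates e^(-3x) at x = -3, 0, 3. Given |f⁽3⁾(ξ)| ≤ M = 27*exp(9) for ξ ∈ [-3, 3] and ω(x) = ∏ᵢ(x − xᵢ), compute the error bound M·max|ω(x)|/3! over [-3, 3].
27*sqrt(3)*exp(9)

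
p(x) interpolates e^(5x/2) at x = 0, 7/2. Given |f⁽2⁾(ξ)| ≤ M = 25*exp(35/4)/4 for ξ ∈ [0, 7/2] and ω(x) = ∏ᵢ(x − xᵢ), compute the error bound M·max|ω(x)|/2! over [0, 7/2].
1225*exp(35/4)/128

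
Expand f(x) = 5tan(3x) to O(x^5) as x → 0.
15*x + 45*x**3 + O(x**5)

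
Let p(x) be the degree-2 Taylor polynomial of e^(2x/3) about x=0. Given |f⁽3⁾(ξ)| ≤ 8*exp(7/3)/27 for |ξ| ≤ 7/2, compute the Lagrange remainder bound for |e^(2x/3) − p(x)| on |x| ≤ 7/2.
343*exp(7/3)/162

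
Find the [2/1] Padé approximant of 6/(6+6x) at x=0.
1/(x + 1)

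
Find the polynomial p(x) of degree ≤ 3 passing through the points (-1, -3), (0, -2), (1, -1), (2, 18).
3*x**3 - 2*x - 2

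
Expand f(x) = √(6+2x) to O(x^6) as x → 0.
sqrt(6) + sqrt(6)*x/6 - sqrt(6)*x**2/72 + sqrt(6)*x**3/432 - 5*sqrt(6)*x**4/10368 + 7*sqrt(6)*x**5/62208 + O(x**6)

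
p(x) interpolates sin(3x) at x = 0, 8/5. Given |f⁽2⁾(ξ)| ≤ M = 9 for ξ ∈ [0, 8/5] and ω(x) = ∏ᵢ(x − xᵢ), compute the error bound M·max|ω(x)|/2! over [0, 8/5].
72/25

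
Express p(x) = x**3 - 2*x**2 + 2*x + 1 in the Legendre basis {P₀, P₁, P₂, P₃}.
(1/3)P₀ + (13/5)P₁ + (-4/3)P₂ + (2/5)P₃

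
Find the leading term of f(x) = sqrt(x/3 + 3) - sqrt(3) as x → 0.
sqrt(3)*x/18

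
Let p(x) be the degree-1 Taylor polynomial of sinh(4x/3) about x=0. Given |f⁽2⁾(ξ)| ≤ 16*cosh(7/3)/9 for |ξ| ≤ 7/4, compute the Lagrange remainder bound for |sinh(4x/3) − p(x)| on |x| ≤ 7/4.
49*cosh(7/3)/18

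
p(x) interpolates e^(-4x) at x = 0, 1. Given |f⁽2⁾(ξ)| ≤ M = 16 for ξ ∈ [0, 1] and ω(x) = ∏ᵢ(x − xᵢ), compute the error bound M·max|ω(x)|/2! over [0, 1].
2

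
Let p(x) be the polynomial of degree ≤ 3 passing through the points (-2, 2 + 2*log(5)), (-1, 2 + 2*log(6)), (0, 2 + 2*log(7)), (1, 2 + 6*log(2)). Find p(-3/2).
2 + log(12*2**(1/4)*3**(7/8)*5**(5/8)*7**(3/8)/7)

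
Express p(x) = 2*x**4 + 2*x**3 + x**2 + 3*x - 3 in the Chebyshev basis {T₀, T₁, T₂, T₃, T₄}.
(-7/4)T₀ + (9/2)T₁ + (3/2)T₂ + (1/2)T₃ + (1/4)T₄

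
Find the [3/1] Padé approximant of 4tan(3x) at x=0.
36*x**3 + 12*x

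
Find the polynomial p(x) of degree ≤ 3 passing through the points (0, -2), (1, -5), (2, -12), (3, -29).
-x**3 + x**2 - 3*x - 2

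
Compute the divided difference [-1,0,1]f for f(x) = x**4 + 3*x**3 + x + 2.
1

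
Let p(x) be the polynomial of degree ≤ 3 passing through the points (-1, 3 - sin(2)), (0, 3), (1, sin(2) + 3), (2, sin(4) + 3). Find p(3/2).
5*sin(4)/16 + 7*sin(2)/8 + 3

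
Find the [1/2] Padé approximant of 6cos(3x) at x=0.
6/(9*x**2/2 + 1)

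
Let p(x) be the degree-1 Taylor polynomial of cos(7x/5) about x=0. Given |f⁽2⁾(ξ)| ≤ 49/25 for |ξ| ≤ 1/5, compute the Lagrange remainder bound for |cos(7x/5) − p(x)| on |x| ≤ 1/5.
49/1250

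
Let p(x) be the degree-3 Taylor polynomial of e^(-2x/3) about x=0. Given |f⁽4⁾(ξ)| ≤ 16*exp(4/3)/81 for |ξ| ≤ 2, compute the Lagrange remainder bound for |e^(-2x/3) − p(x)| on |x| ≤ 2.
32*exp(4/3)/243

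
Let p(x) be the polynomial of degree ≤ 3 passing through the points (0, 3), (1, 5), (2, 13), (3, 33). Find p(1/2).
29/8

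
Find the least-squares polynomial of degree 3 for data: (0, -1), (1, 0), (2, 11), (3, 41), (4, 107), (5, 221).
-73/63 + (841/378)x + (-685/252)x² + (241/108)x³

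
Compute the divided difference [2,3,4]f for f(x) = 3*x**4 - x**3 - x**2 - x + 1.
155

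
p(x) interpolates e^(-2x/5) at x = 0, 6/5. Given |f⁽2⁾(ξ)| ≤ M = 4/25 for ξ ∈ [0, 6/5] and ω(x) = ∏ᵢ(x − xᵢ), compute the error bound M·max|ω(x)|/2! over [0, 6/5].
18/625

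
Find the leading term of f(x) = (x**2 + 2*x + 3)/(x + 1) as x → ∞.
x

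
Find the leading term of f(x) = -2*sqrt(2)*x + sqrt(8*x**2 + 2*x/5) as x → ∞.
sqrt(2)/20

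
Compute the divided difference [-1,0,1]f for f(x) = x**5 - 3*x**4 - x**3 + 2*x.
-3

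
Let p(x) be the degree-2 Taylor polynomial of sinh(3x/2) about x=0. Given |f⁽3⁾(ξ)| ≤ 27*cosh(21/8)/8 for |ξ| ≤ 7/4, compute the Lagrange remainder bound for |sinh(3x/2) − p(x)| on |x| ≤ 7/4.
3087*cosh(21/8)/1024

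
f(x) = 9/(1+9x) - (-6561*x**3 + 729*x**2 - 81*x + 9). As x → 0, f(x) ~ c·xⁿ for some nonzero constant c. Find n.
4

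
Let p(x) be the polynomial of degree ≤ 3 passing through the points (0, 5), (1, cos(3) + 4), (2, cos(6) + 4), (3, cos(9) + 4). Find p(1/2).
15*cos(3)/16 - 5*cos(6)/16 + cos(9)/16 + 69/16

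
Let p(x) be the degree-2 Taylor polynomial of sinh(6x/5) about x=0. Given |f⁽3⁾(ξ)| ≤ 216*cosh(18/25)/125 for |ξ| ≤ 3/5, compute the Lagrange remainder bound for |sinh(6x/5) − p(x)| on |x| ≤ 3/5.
972*cosh(18/25)/15625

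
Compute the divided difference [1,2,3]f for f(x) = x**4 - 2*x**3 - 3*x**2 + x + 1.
10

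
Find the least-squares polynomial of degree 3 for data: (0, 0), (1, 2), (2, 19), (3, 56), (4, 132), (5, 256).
-5/21 + (88/63)x + (-13/42)x² + (37/18)x³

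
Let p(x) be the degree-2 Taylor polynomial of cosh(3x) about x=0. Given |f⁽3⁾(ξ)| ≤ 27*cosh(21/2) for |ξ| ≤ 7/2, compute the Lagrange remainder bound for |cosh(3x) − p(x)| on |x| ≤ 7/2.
3087*cosh(21/2)/16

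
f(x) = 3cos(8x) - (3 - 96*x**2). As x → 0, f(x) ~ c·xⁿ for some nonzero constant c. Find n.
4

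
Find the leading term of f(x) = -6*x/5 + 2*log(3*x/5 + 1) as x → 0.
-9*x**2/25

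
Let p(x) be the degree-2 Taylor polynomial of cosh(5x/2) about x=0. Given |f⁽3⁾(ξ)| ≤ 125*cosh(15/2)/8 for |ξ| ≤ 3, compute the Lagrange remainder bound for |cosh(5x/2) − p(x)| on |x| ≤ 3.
1125*cosh(15/2)/16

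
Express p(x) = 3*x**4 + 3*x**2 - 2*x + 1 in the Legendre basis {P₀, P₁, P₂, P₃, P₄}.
(13/5)P₀ + (-2)P₁ + (26/7)P₂ + (24/35)P₄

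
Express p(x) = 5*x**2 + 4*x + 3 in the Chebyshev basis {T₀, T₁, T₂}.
(11/2)T₀ + (4)T₁ + (5/2)T₂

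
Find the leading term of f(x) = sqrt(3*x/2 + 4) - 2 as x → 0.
3*x/8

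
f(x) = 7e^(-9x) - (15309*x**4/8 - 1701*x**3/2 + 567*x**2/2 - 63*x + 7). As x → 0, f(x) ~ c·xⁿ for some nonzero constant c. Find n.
5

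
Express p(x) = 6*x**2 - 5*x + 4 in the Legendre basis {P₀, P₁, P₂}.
(6)P₀ + (-5)P₁ + (4)P₂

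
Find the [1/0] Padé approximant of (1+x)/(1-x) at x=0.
2*x + 1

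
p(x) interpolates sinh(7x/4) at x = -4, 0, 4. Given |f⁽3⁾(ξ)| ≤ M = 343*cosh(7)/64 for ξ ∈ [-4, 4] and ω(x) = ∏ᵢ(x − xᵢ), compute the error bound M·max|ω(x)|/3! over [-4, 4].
343*sqrt(3)*cosh(7)/27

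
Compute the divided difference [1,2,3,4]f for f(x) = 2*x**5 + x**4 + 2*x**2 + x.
140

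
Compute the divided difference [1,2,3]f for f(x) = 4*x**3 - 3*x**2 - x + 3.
21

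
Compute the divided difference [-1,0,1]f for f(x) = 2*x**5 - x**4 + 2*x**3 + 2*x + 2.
-1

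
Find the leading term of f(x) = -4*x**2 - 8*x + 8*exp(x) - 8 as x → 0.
4*x**3/3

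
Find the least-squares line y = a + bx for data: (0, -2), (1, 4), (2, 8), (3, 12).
a = -7/5, b = 23/5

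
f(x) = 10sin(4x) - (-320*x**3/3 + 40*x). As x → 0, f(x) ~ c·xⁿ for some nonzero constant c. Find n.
5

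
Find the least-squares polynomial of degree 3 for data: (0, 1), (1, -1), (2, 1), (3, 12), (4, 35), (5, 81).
52/63 + (-49/54)x + (-181/126)x² + (26/27)x³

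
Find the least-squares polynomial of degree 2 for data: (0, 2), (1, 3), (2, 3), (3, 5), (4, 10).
17/7 + (-37/35)x + (5/7)x²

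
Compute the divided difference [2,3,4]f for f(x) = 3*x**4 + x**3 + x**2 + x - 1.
175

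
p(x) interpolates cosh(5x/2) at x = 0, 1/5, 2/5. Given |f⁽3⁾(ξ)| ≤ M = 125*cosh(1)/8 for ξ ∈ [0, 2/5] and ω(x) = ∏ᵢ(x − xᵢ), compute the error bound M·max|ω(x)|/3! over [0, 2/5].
sqrt(3)*cosh(1)/216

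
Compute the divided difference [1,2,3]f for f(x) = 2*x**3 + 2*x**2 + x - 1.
14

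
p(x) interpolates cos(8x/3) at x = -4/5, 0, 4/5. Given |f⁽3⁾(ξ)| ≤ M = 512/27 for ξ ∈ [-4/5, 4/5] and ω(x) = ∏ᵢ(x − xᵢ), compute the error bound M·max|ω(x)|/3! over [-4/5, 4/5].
32768*sqrt(3)/91125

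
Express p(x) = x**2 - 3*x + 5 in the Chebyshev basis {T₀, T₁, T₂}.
(11/2)T₀ + (-3)T₁ + (1/2)T₂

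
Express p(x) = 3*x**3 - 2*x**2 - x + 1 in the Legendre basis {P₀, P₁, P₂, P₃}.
(1/3)P₀ + (4/5)P₁ + (-4/3)P₂ + (6/5)P₃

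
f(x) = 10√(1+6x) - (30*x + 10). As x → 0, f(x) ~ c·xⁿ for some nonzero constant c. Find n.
2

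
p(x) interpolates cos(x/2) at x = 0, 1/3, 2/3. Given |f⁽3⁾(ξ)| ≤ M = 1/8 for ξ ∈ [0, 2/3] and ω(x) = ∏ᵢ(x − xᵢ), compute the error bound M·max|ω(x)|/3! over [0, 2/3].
sqrt(3)/5832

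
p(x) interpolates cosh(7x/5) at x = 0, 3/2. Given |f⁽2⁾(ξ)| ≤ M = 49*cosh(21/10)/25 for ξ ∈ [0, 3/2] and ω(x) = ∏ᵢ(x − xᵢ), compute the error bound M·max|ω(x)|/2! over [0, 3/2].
441*cosh(21/10)/800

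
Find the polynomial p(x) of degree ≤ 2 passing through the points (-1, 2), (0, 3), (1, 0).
-2*x**2 - x + 3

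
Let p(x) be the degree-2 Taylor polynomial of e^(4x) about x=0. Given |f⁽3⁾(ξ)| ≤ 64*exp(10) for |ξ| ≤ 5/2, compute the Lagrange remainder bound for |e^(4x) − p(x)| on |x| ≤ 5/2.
500*exp(10)/3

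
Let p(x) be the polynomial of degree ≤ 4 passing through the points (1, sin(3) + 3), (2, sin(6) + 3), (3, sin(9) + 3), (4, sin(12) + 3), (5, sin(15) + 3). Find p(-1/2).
1155*sin(3)/128 + 315*sin(15)/128 + 3 - 693*sin(6)/32 - 385*sin(12)/32 + 1485*sin(9)/64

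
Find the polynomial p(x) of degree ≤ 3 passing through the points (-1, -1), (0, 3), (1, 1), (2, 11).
3*x**3 - 3*x**2 - 2*x + 3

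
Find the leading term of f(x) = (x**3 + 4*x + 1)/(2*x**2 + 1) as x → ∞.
x/2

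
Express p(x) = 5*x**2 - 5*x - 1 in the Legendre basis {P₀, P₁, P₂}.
(2/3)P₀ + (-5)P₁ + (10/3)P₂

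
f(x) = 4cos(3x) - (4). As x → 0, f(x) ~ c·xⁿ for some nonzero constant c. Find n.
2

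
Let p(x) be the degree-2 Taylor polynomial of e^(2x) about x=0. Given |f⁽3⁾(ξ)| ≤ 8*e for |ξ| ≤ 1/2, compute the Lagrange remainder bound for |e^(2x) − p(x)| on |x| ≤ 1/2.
e/6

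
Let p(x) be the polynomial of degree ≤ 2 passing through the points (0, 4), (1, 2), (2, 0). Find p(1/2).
3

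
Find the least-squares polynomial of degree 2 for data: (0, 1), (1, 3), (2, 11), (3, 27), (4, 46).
4/5 + (-3/5)x + (3)x²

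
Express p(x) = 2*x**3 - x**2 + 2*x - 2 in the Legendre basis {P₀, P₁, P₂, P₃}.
(-7/3)P₀ + (16/5)P₁ + (-2/3)P₂ + (4/5)P₃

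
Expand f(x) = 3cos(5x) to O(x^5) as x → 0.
3 - 75*x**2/2 + 625*x**4/8 + O(x**5)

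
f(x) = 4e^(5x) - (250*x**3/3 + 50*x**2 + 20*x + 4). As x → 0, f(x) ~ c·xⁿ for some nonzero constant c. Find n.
4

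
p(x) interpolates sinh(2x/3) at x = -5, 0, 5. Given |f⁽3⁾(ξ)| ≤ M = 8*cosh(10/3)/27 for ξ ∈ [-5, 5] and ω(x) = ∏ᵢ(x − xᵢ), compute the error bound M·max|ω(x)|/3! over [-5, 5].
1000*sqrt(3)*cosh(10/3)/729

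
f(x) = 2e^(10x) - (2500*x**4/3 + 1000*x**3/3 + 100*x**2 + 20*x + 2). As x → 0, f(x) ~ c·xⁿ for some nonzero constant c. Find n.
5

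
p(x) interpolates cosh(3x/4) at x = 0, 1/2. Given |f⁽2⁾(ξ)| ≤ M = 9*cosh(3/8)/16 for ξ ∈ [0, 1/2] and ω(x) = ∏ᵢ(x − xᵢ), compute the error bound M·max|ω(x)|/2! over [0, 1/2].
9*cosh(3/8)/512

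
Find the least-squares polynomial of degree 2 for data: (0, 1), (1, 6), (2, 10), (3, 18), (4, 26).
43/35 + (117/35)x + (5/7)x²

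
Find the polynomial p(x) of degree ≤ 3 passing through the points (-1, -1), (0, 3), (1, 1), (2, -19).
-2*x**3 - 3*x**2 + 3*x + 3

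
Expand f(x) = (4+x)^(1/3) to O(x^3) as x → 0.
2**(2/3) + 2**(2/3)*x/12 - 2**(2/3)*x**2/144 + O(x**3)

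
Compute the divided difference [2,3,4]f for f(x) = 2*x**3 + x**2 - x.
19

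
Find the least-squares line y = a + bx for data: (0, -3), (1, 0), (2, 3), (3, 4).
a = -13/5, b = 12/5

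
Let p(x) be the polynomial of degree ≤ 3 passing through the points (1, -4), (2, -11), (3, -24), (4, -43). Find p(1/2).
-11/4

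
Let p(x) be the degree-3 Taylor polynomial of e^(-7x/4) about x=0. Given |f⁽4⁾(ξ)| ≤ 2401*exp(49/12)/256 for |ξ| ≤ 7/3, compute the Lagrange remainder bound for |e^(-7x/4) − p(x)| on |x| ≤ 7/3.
5764801*exp(49/12)/497664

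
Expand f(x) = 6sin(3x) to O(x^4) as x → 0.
18*x - 27*x**3 + O(x**4)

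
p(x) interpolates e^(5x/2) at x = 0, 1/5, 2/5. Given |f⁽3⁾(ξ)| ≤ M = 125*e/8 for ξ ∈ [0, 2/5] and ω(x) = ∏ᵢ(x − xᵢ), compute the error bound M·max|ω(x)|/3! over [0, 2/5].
sqrt(3)*e/216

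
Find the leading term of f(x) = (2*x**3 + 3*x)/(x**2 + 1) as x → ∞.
2*x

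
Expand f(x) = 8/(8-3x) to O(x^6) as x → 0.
1 + 3*x/8 + 9*x**2/64 + 27*x**3/512 + 81*x**4/4096 + 243*x**5/32768 + O(x**6)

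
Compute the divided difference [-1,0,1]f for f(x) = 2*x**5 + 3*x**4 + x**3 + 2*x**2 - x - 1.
5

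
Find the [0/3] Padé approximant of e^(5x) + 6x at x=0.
1/(-6461*x**3/6 + 217*x**2/2 - 11*x + 1)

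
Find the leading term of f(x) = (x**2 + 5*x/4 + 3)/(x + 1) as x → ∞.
x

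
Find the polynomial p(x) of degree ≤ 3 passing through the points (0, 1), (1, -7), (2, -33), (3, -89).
-2*x**3 - 3*x**2 - 3*x + 1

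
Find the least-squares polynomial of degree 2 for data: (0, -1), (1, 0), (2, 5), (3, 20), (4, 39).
-29/35 + (-22/7)x + (23/7)x²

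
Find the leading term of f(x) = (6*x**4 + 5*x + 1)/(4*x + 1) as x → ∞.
3*x**3/2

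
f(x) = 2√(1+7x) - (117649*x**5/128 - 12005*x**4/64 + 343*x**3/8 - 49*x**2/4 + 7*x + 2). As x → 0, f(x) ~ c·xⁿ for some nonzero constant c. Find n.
6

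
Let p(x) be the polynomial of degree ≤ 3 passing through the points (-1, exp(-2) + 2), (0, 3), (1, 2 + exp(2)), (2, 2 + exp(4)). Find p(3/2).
(1 + (27 + 15*exp(2) + 5*exp(4))*exp(2))*exp(-2)/16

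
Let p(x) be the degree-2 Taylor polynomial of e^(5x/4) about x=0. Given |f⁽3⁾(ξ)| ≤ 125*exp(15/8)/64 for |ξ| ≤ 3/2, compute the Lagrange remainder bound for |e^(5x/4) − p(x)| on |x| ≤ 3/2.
1125*exp(15/8)/1024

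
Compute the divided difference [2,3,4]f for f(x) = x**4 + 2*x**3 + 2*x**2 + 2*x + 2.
75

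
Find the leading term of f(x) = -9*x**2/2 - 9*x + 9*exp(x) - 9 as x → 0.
3*x**3/2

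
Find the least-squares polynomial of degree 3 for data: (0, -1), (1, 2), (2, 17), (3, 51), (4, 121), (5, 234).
-68/63 + (803/378)x + (-5/9)x² + (103/54)x³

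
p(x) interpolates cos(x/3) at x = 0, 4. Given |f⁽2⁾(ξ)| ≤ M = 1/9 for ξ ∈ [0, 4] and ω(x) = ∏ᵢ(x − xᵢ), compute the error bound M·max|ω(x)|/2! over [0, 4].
2/9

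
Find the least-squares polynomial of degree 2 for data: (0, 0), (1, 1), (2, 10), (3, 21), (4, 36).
-18/35 + (22/35)x + (15/7)x²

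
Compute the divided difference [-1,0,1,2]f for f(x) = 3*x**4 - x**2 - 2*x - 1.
6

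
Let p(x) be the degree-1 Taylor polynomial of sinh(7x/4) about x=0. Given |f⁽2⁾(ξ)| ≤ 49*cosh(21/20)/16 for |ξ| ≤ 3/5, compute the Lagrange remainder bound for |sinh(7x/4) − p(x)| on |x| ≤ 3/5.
441*cosh(21/20)/800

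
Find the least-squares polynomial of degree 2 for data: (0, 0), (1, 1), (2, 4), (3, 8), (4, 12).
-1/5 + (11/10)x + (1/2)x²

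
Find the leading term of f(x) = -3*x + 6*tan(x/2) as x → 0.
x**3/4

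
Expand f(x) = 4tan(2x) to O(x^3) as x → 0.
8*x + O(x**3)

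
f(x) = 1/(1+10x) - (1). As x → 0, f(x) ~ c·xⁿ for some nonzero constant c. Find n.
1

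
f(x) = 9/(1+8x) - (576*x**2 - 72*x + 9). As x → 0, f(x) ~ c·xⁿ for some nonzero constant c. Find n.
3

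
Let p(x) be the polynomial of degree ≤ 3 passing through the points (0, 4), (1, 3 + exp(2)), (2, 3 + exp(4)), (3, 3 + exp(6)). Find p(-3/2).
-35*exp(6)/16 - 189*exp(2)/16 + 153/16 + 135*exp(4)/16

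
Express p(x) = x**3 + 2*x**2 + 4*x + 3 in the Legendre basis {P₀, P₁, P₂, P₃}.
(11/3)P₀ + (23/5)P₁ + (4/3)P₂ + (2/5)P₃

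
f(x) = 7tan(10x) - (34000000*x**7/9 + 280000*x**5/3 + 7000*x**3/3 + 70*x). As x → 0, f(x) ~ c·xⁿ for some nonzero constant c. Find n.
9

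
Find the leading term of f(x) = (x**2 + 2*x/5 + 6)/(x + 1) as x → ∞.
x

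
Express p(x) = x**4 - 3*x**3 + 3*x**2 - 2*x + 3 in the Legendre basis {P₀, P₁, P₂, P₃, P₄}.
(21/5)P₀ + (-19/5)P₁ + (18/7)P₂ + (-6/5)P₃ + (8/35)P₄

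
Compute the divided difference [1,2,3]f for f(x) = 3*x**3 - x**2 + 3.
17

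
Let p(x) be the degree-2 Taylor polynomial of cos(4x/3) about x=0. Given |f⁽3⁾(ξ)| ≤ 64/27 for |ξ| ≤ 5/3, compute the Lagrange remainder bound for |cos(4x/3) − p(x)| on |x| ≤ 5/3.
4000/2187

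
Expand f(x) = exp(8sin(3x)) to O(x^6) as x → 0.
1 + 24*x + 288*x**2 + 2268*x**3 + 12960*x**4 + 280017*x**5/5 + O(x**6)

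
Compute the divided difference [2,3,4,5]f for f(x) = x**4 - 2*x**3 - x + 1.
12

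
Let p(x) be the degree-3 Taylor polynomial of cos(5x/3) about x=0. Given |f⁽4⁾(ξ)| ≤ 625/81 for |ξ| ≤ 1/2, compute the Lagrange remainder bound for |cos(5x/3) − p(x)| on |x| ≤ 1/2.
625/31104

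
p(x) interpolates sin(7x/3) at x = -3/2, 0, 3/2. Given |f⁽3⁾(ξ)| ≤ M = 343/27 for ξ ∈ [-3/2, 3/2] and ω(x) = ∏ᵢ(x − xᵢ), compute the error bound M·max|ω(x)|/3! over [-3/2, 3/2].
343*sqrt(3)/216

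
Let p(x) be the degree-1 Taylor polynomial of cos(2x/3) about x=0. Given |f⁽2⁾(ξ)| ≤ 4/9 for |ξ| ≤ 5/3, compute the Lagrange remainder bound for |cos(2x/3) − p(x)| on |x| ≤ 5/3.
50/81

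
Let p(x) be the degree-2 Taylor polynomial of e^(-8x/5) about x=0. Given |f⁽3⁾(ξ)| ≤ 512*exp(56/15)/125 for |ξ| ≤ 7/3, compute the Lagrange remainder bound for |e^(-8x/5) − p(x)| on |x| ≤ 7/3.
87808*exp(56/15)/10125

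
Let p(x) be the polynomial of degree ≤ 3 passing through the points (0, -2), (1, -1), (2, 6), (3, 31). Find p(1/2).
-3/2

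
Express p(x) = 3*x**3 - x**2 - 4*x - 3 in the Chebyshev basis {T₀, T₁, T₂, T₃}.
(-7/2)T₀ + (-7/4)T₁ + (-1/2)T₂ + (3/4)T₃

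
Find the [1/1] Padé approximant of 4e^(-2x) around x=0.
(4 - 4*x)/(x + 1)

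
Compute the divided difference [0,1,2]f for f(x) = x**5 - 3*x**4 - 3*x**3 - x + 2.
-15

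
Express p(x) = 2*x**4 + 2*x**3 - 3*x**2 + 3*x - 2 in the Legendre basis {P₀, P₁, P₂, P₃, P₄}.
(-13/5)P₀ + (21/5)P₁ + (-6/7)P₂ + (4/5)P₃ + (16/35)P₄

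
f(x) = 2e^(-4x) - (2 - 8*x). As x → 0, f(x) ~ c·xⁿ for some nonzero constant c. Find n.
2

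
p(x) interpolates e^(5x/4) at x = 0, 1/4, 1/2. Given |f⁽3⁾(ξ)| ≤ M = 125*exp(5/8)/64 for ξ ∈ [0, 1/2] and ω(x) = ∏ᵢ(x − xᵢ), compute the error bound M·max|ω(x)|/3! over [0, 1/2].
125*sqrt(3)*exp(5/8)/110592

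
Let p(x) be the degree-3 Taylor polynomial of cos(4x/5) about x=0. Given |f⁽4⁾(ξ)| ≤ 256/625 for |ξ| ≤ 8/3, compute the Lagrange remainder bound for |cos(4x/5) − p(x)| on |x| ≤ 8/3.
131072/151875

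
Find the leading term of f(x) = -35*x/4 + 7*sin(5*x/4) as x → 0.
-875*x**3/384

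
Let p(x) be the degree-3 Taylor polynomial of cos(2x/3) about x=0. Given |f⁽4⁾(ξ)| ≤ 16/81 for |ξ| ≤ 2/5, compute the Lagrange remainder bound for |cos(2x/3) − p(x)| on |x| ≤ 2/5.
32/151875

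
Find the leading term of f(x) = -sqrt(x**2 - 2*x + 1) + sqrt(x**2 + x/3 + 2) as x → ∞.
7/6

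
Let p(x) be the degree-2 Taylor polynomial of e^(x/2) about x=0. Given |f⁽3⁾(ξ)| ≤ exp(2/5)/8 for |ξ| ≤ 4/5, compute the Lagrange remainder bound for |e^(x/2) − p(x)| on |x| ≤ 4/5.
4*exp(2/5)/375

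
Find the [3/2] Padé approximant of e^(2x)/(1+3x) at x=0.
(536*x**3/1455 + 498*x**2/485 + 147*x/97 + 1)/(-707*x**2/485 + 244*x/97 + 1)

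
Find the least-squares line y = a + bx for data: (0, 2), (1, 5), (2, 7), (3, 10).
a = 21/10, b = 13/5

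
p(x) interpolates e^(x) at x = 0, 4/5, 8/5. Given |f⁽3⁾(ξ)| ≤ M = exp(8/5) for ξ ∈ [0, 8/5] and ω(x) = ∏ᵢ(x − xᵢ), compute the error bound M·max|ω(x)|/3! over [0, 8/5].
64*sqrt(3)*exp(8/5)/3375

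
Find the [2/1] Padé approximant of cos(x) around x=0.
1 - x**2/2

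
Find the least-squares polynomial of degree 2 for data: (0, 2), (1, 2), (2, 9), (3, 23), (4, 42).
64/35 + (-193/70)x + (45/14)x²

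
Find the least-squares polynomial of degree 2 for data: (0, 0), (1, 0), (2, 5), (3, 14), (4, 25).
-2/7 + (-36/35)x + (13/7)x²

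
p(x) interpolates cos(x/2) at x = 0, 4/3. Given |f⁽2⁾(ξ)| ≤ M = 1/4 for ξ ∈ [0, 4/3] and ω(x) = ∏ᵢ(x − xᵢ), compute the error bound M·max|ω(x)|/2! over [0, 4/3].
1/18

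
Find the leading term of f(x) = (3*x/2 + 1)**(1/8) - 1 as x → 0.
3*x/16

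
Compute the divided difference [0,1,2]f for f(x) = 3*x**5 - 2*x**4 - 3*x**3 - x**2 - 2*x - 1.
21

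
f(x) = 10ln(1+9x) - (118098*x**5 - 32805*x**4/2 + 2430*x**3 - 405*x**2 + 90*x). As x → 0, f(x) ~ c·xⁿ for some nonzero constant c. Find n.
6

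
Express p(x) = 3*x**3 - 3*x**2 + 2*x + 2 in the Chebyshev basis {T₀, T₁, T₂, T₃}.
(1/2)T₀ + (17/4)T₁ + (-3/2)T₂ + (3/4)T₃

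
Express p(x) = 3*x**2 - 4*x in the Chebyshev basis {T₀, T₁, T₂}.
(3/2)T₀ + (-4)T₁ + (3/2)T₂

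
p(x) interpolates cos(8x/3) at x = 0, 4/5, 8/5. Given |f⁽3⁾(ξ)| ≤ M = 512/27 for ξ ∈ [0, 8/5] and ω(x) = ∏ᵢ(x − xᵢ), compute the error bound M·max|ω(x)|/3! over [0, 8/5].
32768*sqrt(3)/91125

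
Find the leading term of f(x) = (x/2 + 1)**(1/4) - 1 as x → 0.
x/8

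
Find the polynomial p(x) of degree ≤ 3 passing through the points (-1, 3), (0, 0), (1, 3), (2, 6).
-x**3 + 3*x**2 + x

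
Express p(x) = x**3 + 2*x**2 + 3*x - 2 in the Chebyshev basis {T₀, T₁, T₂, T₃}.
-T₀ + (15/4)T₁ + T₂ + (1/4)T₃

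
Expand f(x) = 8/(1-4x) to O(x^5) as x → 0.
8 + 32*x + 128*x**2 + 512*x**3 + 2048*x**4 + O(x**5)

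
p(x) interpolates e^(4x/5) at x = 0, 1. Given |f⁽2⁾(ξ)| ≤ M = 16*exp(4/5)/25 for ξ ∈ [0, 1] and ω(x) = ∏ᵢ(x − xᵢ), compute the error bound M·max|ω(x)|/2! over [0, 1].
2*exp(4/5)/25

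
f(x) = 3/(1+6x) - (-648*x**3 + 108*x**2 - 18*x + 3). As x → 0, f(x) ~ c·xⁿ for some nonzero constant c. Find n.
4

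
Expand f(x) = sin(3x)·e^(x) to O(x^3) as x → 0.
3*x + 3*x**2 + O(x**3)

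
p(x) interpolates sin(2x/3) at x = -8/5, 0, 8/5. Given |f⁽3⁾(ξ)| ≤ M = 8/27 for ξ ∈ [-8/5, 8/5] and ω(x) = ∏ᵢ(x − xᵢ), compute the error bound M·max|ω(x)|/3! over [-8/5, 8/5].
4096*sqrt(3)/91125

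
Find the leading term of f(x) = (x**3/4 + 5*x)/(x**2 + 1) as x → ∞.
x/4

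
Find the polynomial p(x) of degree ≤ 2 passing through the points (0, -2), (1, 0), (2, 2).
2*x - 2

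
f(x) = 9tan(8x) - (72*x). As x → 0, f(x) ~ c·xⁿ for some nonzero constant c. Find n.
3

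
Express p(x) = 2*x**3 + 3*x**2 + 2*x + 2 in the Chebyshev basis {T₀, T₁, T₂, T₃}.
(7/2)T₀ + (7/2)T₁ + (3/2)T₂ + (1/2)T₃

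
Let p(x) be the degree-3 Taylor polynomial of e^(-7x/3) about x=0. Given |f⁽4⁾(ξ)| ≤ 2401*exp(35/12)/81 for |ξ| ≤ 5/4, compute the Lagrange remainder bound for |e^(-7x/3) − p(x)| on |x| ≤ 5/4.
1500625*exp(35/12)/497664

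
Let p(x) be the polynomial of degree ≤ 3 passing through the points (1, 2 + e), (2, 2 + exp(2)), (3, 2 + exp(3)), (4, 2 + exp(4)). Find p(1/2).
-5*exp(4)/16 - 35*exp(2)/16 + 2 + 35*e/16 + 21*exp(3)/16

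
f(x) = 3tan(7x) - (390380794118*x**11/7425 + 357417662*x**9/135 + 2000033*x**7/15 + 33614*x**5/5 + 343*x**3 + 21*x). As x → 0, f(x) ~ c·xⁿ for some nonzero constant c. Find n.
13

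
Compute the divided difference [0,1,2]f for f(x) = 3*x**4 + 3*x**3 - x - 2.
30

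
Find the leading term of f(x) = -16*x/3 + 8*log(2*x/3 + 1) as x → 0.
-16*x**2/9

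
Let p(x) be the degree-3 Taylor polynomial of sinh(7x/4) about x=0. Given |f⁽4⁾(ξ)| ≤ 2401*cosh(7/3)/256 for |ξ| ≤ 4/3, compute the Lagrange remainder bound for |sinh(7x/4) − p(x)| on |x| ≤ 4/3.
2401*cosh(7/3)/1944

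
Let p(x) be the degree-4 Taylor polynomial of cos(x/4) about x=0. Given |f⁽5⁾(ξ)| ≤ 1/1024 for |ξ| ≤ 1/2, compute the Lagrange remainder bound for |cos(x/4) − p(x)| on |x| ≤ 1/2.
1/3932160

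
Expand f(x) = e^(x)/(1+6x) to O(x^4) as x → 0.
1 - 5*x + 61*x**2/2 - 1097*x**3/6 + O(x**4)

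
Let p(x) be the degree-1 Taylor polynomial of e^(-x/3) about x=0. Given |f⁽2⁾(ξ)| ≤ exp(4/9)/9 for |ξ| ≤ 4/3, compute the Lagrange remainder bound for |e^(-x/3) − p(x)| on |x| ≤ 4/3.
8*exp(4/9)/81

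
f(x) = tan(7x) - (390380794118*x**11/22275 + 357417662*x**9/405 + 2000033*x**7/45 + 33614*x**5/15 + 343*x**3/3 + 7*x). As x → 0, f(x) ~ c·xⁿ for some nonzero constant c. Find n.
13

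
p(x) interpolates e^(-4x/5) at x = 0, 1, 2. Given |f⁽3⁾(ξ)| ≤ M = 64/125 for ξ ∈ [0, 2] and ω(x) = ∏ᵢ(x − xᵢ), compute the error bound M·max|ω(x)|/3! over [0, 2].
64*sqrt(3)/3375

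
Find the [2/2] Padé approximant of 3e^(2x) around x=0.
(x**2 + 3*x + 3)/(x**2/3 - x + 1)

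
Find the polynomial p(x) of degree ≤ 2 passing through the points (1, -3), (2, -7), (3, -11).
1 - 4*x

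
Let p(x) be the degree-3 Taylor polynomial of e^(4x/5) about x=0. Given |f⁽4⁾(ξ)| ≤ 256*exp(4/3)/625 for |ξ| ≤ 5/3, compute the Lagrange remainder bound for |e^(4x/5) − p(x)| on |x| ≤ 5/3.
32*exp(4/3)/243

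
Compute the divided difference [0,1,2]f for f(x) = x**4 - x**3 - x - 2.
4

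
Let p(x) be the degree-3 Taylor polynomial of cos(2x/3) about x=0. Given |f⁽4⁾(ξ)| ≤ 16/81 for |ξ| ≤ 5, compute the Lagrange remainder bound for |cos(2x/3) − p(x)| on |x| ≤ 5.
1250/243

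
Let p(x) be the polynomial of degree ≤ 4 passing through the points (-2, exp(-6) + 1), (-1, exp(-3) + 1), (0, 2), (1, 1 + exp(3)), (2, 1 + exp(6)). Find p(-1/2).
(-5 + 60*exp(3) + (-20*exp(3) + 218 + 3*exp(6))*exp(6))*exp(-6)/128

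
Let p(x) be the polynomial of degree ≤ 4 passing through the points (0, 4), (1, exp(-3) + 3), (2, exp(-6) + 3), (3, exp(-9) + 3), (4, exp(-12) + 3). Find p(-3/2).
(-2772*exp(9) - 1540*exp(3) + 315 + 2970*exp(6) + 1539*exp(12))*exp(-12)/128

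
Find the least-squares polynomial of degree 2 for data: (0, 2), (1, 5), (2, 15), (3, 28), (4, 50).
72/35 + (13/70)x + (41/14)x²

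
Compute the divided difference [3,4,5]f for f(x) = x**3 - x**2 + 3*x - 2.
11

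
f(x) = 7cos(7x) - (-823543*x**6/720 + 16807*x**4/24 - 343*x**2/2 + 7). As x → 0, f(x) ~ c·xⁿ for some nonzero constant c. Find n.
8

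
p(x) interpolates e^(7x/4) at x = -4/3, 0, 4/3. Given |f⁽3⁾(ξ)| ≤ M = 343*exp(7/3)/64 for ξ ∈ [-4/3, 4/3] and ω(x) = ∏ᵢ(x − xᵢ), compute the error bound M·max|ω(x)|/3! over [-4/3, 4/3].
343*sqrt(3)*exp(7/3)/729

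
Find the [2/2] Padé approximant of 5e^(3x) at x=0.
(15*x**2/4 + 15*x/2 + 5)/(3*x**2/4 - 3*x/2 + 1)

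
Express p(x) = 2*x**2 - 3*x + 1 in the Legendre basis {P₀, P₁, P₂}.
(5/3)P₀ + (-3)P₁ + (4/3)P₂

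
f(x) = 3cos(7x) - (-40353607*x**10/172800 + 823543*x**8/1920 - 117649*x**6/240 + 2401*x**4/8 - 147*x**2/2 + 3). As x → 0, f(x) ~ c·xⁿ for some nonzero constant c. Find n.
12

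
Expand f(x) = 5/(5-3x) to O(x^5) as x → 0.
1 + 3*x/5 + 9*x**2/25 + 27*x**3/125 + 81*x**4/625 + O(x**5)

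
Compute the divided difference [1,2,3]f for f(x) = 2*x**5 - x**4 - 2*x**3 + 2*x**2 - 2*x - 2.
145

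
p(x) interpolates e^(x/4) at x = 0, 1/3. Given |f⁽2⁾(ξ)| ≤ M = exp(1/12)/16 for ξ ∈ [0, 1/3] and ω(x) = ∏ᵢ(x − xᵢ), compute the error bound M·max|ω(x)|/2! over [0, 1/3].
exp(1/12)/1152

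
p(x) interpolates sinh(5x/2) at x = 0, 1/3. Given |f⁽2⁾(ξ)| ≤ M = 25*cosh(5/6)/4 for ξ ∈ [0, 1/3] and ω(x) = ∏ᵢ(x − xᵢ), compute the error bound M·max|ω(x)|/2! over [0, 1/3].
25*cosh(5/6)/288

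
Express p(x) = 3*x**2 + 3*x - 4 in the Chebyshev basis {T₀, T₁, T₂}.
(-5/2)T₀ + (3)T₁ + (3/2)T₂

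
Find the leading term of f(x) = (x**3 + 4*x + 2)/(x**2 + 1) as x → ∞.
x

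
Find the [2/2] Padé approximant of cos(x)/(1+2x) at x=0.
(-43*x**2/84 + x/21 + 1)/(x**2/12 + 43*x/21 + 1)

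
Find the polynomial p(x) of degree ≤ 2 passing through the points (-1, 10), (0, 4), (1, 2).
2*x**2 - 4*x + 4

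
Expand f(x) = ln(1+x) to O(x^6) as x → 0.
x - x**2/2 + x**3/3 - x**4/4 + x**5/5 + O(x**6)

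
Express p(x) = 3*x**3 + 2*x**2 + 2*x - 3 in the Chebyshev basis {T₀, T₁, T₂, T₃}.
(-2)T₀ + (17/4)T₁ + T₂ + (3/4)T₃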